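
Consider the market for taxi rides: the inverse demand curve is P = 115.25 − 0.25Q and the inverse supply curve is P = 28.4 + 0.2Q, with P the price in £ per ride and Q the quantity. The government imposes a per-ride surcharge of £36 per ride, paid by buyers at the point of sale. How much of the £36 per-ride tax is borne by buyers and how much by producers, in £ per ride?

Buyers bear £20 per ride; producers bear £16 per ride.

Rewrite in direct form: Qd = 461 − 4P and Qs = 5P − 142.
Before the tax: set 461 − 4P = 5P − 142 → P* = £67, Q* = 193.
With the tax collected from buyers, demand (in seller-price terms) shifts: Qd = 461 − 4(P + 36).
Solving gives Q = 113 with buyers paying £87 and producers receiving £51 (the £36 wedge).
Burden on buyers: £20; on producers: £16. (They sum to £36.)
The less price-elastic side of the market bears the larger share of a per-unit tax.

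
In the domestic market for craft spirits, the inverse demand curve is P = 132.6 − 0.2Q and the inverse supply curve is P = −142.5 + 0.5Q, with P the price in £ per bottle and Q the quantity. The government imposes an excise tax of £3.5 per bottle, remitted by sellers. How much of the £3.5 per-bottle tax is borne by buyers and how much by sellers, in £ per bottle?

Rewrite in direct form: Qd = 663 − 5P and Qs = 2P + 285.
Without the tax, 663 − 5P = 2P + 285 gives 7P = 378, so P* = £54 and Q* = 393.
With the tax collected from sellers, supply shifts: Qs = 2(P − 3.5) + 285.
New equilibrium: buyers pay £55, sellers receive £51.5, Q = 388. (Wedge: Pb − Ps = 3.5.)
Burden on buyers: £1; on sellers: £2.5. (They sum to £3.5.)
The less price-elastic side of the market bears the larger share of a per-unit tax.

Buyers bear £1 per bottle; sellers bear £2.5 per bottle.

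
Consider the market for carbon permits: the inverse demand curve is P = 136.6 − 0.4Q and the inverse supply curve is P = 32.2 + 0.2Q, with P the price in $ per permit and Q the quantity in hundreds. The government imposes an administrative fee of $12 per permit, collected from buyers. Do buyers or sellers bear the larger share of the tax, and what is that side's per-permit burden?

Inverting to Q(P) form: Qd = 341.5 − 2.5P; Qs = 5P − 161.
Before the tax: set 341.5 − 2.5P = 5P − 161 → P* = $67, Q* = 174.
With the tax collected from buyers, demand (in seller-price terms) shifts: Qd = 341.5 − 2.5(P + 12).
Solving gives Q = 154 with buyers paying $75 and sellers receiving $63 (the $12 wedge).
Per-permit burden: buyers $8, sellers $4.
Buyers take the larger share because demand is less price-elastic here (demand slope 2.5 vs supply slope 5).

Buyers bear the larger share: $8 per permit.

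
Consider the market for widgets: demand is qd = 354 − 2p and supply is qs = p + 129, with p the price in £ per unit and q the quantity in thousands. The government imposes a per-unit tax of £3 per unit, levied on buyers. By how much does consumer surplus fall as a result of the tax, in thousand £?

Consumer surplus falls by £203 thousand.

Before the tax: set 354 − 2p = p + 129 → p* = £75, q* = 204.
With the tax collected from buyers, demand (in seller-price terms) shifts: qd = 354 − 2(p + 3).
Solving gives q = 202 with buyers paying £76 and sellers receiving £73 (the £3 wedge).
ΔCS is the trapezoid between Q = 202 and Q = 204 of height £1: ½ · (204 + 202) · 1 = £203.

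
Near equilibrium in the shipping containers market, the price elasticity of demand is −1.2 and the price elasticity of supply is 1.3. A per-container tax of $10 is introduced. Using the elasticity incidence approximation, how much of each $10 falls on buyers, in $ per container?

Incidence ratio: buyers' share ≈ εs / (εs + |εd|) = 1.3 / (1.3 + 1.2) = 0.52.
So buyers bear ≈ 0.52 × $10 = $5.2; sellers bear $4.8.

Buyers bear ≈ $5.2 per container.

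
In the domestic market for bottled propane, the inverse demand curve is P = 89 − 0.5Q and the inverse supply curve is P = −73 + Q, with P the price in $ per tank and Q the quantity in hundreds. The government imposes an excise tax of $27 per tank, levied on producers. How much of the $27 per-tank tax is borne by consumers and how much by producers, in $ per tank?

Inverting to Q(P) form: Qd = 178 − 2P; Qs = P + 73.
Without the tax, 178 − 2P = P + 73 gives 3P = 105, so P* = $35 and Q* = 108.
With the tax collected from producers, supply shifts: Qs = (P − 27) + 73.
Solving gives Q = 90 with consumers paying $44 and producers receiving $17 (the $27 wedge).
Burden on consumers: $9; on producers: $18. (They sum to $27.)

Consumers bear $9 per tank; producers bear $18 per tank.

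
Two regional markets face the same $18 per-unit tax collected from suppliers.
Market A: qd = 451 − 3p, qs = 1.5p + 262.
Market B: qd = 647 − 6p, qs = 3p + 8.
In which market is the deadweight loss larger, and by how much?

Market B, by $162.

Market A: pre-tax p* = $42, q* = 325; post-tax q = 307; deadweight loss = $162.
Market B: pre-tax p* = $71, q* = 221; post-tax q = 185; deadweight loss = $324.
Difference: $162 vs $324 → market B is larger by $162.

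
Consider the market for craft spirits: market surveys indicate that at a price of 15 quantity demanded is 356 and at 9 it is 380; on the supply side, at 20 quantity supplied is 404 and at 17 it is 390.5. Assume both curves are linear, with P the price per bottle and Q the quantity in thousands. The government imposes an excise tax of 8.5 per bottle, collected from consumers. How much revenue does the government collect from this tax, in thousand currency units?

Demand slope: (380 − 356)/(9 − 15) = -4, so Qd = 416 − 4P.
Supply slope: (390.5 − 404)/(17 − 20) = 4.5, so Qs = 4.5P + 314.
Before the tax: set 416 − 4P = 4.5P + 314 → P* = 12, Q* = 368.
With the tax collected from consumers, demand (in seller-price terms) shifts: Qd = 416 − 4(P + 8.5).
Solving gives Q = 350 with consumers paying 16.5 and suppliers receiving 8 (the 8.5 wedge).
Revenue = t · Q = 8.5 · 350 = 2975.

Tax revenue = 2975 thousand.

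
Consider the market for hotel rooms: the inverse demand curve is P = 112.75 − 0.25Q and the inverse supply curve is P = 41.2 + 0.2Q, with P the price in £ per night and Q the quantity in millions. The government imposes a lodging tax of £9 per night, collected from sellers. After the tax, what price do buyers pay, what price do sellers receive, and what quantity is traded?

Inverting to Q(P) form: Qd = 451 − 4P; Qs = 5P − 206.
Before the tax: set 451 − 4P = 5P − 206 → P* = £73, Q* = 159.
With the tax collected from sellers, supply shifts: Qs = 5(P − 9) − 206.
New equilibrium: buyers pay £78, sellers receive £69, Q = 139. (Wedge: Pb − Ps = 9.)
The less price-elastic side of the market bears the larger share of a per-unit tax.

Buyers pay £78; sellers receive £69; quantity = 139.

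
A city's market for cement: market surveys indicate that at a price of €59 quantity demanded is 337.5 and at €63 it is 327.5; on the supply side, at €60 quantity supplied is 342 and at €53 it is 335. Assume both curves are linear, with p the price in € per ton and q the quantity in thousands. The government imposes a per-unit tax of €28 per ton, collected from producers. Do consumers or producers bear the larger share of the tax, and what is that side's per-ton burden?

Producers bear the larger share: €20 per ton.

Demand slope: (327.5 − 337.5)/(63 − 59) = -2.5, so qd = 485 − 2.5p.
Supply slope: (335 − 342)/(53 − 60) = 1, so qs = p + 282.
Before the tax: set 485 − 2.5p = p + 282 → p* = €58, q* = 340.
With the tax collected from producers, supply shifts: qs = (p − 28) + 282.
Solving gives q = 320 with consumers paying €66 and producers receiving €38 (the €28 wedge).
Per-ton burden: consumers €8, producers €20.
Producers take the larger share because supply is less price-elastic here (demand slope 2.5 vs supply slope 1).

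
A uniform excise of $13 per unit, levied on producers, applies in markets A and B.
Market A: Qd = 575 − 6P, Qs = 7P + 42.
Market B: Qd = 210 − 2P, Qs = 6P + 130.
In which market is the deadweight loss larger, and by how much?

Market A, by $146.25.

Market A: pre-tax P* = $41, Q* = 329; post-tax Q = 287; deadweight loss = $273.
Market B: pre-tax P* = $10, Q* = 190; post-tax Q = 170.5; deadweight loss = $126.75.
Difference: $273 vs $126.75 → market A is larger by $146.25.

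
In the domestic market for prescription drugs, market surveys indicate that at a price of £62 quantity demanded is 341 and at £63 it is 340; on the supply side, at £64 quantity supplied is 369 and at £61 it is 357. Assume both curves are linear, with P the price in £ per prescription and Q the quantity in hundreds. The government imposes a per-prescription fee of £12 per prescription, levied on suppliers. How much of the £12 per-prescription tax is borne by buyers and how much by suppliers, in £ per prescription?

Demand slope: (340 − 341)/(63 − 62) = -1, so Qd = 403 − P.
Supply slope: (357 − 369)/(61 − 64) = 4, so Qs = 4P + 113.
Without the tax, 403 − P = 4P + 113 gives 5P = 290, so P* = £58 and Q* = 345.
With the tax collected from suppliers, supply shifts: Qs = 4(P − 12) + 113.
New equilibrium: buyers pay £67.6, suppliers receive £55.6, Q = 335.4. (Wedge: Pb − Ps = 12.)
Burden on buyers: £9.6; on suppliers: £2.4. (They sum to £12.)

Buyers bear £9.6 per prescription; suppliers bear £2.4 per prescription.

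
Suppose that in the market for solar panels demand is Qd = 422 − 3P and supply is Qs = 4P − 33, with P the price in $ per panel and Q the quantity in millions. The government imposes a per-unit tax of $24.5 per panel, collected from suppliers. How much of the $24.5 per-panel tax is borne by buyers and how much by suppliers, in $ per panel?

Before the tax: set 422 − 3P = 4P − 33 → P* = $65, Q* = 227.
With the tax collected from suppliers, supply shifts: Qs = 4(P − 24.5) − 33.
New equilibrium: buyers pay $79, suppliers receive $54.5, Q = 185. (Wedge: Pb − Ps = 24.5.)
Burden on buyers: $14; on suppliers: $10.5. (They sum to $24.5.)
The less price-elastic side of the market bears the larger share of a per-unit tax.

Buyers bear $14 per panel; suppliers bear $10.5 per panel.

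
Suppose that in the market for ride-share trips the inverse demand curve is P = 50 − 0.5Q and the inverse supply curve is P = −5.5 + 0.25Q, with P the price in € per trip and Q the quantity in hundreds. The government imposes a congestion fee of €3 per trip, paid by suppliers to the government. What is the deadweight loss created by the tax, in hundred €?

Deadweight loss = €6 hundred.

Inverting to Q(P) form: Qd = 100 − 2P; Qs = 4P + 22.
Before the tax: set 100 − 2P = 4P + 22 → P* = €13, Q* = 74.
With the tax collected from suppliers, supply shifts: Qs = 4(P − 3) + 22.
Solving gives Q = 70 with consumers paying €15 and suppliers receiving €12 (the €3 wedge).
Quantity falls by |ΔQ| = |74 − 70| = 4.
DWL = ½ · t · |ΔQ| = ½ · 3 · 4 = €6.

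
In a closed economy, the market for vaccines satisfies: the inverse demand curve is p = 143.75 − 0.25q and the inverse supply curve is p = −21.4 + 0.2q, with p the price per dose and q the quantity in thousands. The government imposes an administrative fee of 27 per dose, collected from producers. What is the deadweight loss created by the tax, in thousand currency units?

Rewrite in direct form: qd = 575 − 4p and qs = 5p + 107.
Without the tax, 575 − 4p = 5p + 107 gives 9p = 468, so p* = 52 and q* = 367.
With the tax collected from producers, supply shifts: qs = 5(p − 27) + 107.
Solving gives q = 307 with consumers paying 67 and producers receiving 40 (the 27 wedge).
Quantity falls by |ΔQ| = |367 − 307| = 60.
DWL = ½ · t · |ΔQ| = ½ · 27 · 60 = 810.

Deadweight loss = 810 thousand.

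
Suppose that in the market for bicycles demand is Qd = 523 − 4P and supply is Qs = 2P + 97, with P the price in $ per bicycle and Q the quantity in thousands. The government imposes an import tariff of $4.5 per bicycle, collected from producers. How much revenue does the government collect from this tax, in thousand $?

Tax revenue = $1048.5 thousand.

Without the tax, 523 − 4P = 2P + 97 gives 6P = 426, so P* = $71 and Q* = 239.
With the tax collected from producers, supply shifts: Qs = 2(P − 4.5) + 97.
Solving gives Q = 233 with consumers paying $72.5 and producers receiving $68 (the $4.5 wedge).
Revenue = t · Q = 4.5 · 233 = $1048.5.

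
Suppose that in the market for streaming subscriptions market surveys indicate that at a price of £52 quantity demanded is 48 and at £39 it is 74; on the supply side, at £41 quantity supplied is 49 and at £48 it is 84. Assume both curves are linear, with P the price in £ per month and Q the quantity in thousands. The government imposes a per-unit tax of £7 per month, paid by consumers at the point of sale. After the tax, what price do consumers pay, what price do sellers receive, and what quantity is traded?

Demand slope: (74 − 48)/(39 − 52) = -2, so Qd = 152 − 2P.
Supply slope: (84 − 49)/(48 − 41) = 5, so Qs = 5P − 156.
Before the tax: set 152 − 2P = 5P − 156 → P* = £44, Q* = 64.
With the tax collected from consumers, demand (in seller-price terms) shifts: Qd = 152 − 2(P + 7).
Solving gives Q = 54 with consumers paying £49 and sellers receiving £42 (the £7 wedge).
The less price-elastic side of the market bears the larger share of a per-unit tax.

Consumers pay £49; sellers receive £42; quantity = 54.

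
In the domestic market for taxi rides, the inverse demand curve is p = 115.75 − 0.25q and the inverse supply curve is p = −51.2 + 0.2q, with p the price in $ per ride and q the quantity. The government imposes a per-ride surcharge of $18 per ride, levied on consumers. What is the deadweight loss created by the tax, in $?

Rewrite in direct form: qd = 463 − 4p and qs = 5p + 256.
Before the tax: set 463 − 4p = 5p + 256 → p* = $23, q* = 371.
With the tax collected from consumers, demand (in seller-price terms) shifts: qd = 463 − 4(p + 18).
Solving gives q = 331 with consumers paying $33 and sellers receiving $15 (the $18 wedge).
Quantity falls by |ΔQ| = |371 − 331| = 40.
DWL = ½ · t · |ΔQ| = ½ · 18 · 40 = $360.

Deadweight loss = $360.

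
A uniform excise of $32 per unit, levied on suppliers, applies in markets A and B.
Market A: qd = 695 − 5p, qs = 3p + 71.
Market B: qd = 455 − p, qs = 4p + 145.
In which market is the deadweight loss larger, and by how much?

Market A: pre-tax p* = $78, q* = 305; post-tax q = 245; deadweight loss = $960.
Market B: pre-tax p* = $62, q* = 393; post-tax q = 367.4; deadweight loss = $409.6.
Difference: $960 vs $409.6 → market A is larger by $550.4.

Market A, by $550.4.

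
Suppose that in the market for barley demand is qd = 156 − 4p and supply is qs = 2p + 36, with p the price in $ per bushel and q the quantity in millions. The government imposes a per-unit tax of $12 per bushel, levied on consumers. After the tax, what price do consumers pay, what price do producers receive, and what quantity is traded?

Before the tax: set 156 − 4p = 2p + 36 → p* = $20, q* = 76.
With the tax collected from consumers, demand (in seller-price terms) shifts: qd = 156 − 4(p + 12).
New equilibrium: consumers pay $24, producers receive $12, q = 60. (Wedge: pb − ps = 12.)
The less price-elastic side of the market bears the larger share of a per-unit tax.

Consumers pay $24; producers receive $12; quantity = 60.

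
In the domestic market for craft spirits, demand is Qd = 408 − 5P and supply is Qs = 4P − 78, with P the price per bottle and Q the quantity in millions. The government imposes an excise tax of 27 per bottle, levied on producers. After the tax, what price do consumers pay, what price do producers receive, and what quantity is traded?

Consumers pay 66; producers receive 39; quantity = 78.

Before the tax: set 408 − 5P = 4P − 78 → P* = 54, Q* = 138.
With the tax collected from producers, supply shifts: Qs = 4(P − 27) − 78.
New equilibrium: consumers pay 66, producers receive 39, Q = 78. (Wedge: Pb − Ps = 27.)
The less price-elastic side of the market bears the larger share of a per-unit tax.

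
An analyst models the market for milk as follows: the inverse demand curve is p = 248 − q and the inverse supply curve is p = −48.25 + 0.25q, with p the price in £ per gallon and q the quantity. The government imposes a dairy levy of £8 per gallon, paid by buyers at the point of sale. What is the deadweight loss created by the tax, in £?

Rewrite in direct form: qd = 248 − p and qs = 4p + 193.
Without the tax, 248 − p = 4p + 193 gives 5p = 55, so p* = £11 and q* = 237.
With the tax collected from buyers, demand (in seller-price terms) shifts: qd = 248 − (p + 8).
New equilibrium: buyers pay £17.4, producers receive £9.4, q = 230.6. (Wedge: pb − ps = 8.)
Quantity falls by |ΔQ| = |237 − 230.6| = 6.4.
DWL = ½ · t · |ΔQ| = ½ · 8 · 6.4 = £25.6.

Deadweight loss = £25.6.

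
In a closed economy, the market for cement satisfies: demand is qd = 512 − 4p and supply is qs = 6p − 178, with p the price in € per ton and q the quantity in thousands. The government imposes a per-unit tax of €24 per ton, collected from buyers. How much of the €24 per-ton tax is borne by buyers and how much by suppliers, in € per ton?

Buyers bear €14.4 per ton; suppliers bear €9.6 per ton.

Without the tax, 512 − 4p = 6p − 178 gives 10p = 690, so p* = €69 and q* = 236.
With the tax collected from buyers, demand (in seller-price terms) shifts: qd = 512 − 4(p + 24).
Solving gives q = 178.4 with buyers paying €83.4 and suppliers receiving €59.4 (the €24 wedge).
Burden on buyers: €14.4; on suppliers: €9.6. (They sum to €24.)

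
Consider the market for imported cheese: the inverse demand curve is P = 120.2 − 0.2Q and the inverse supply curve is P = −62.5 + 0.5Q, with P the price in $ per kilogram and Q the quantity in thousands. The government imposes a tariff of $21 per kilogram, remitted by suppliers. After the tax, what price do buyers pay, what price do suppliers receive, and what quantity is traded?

Buyers pay $74; suppliers receive $53; quantity = 231.

Inverting to Q(P) form: Qd = 601 − 5P; Qs = 2P + 125.
Without the tax, 601 − 5P = 2P + 125 gives 7P = 476, so P* = $68 and Q* = 261.
With the tax collected from suppliers, supply shifts: Qs = 2(P − 21) + 125.
New equilibrium: buyers pay $74, suppliers receive $53, Q = 231. (Wedge: Pb − Ps = 21.)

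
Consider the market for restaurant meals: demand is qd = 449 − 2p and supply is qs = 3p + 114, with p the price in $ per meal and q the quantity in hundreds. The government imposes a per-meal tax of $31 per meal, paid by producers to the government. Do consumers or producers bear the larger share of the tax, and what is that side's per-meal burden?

Consumers bear the larger share: $18.6 per meal.

Before the tax: set 449 − 2p = 3p + 114 → p* = $67, q* = 315.
With the tax collected from producers, supply shifts: qs = 3(p − 31) + 114.
New equilibrium: consumers pay $85.6, producers receive $54.6, q = 277.8. (Wedge: pb − ps = 31.)
Per-meal burden: consumers $18.6, producers $12.4.
Consumers take the larger share because demand is less price-elastic here (demand slope 2 vs supply slope 3).
The less price-elastic side of the market bears the larger share of a per-unit tax.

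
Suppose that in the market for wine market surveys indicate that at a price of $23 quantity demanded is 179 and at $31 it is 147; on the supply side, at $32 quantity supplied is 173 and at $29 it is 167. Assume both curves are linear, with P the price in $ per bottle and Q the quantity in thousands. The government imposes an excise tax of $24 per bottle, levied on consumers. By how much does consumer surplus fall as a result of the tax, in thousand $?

Demand slope: (147 − 179)/(31 − 23) = -4, so Qd = 271 − 4P.
Supply slope: (167 − 173)/(29 − 32) = 2, so Qs = 2P + 109.
Without the tax, 271 − 4P = 2P + 109 gives 6P = 162, so P* = $27 and Q* = 163.
With the tax collected from consumers, demand (in seller-price terms) shifts: Qd = 271 − 4(P + 24).
Solving gives Q = 131 with consumers paying $35 and sellers receiving $11 (the $24 wedge).
ΔCS is the trapezoid between Q = 131 and Q = 163 of height $8: ½ · (163 + 131) · 8 = $1176.

Consumer surplus falls by $1176 thousand.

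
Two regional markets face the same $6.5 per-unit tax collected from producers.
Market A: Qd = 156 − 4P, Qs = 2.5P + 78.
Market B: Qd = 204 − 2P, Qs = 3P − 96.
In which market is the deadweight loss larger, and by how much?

Market A, by $7.15.

Market A: pre-tax P* = $12, Q* = 108; post-tax Q = 98; deadweight loss = $32.5.
Market B: pre-tax P* = $60, Q* = 84; post-tax Q = 76.2; deadweight loss = $25.35.
Difference: $32.5 vs $25.35 → market A is larger by $7.15.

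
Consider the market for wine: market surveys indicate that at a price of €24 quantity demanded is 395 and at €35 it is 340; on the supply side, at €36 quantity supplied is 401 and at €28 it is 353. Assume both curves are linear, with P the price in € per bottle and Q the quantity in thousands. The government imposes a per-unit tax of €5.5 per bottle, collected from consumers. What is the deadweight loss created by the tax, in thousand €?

Deadweight loss = €41.25 thousand.

Demand slope: (340 − 395)/(35 − 24) = -5, so Qd = 515 − 5P.
Supply slope: (353 − 401)/(28 − 36) = 6, so Qs = 6P + 185.
Without the tax, 515 − 5P = 6P + 185 gives 11P = 330, so P* = €30 and Q* = 365.
With the tax collected from consumers, demand (in seller-price terms) shifts: Qd = 515 − 5(P + 5.5).
Solving gives Q = 350 with consumers paying €33 and sellers receiving €27.5 (the €5.5 wedge).
Quantity falls by |ΔQ| = |365 − 350| = 15.
DWL = ½ · t · |ΔQ| = ½ · 5.5 · 15 = €41.25.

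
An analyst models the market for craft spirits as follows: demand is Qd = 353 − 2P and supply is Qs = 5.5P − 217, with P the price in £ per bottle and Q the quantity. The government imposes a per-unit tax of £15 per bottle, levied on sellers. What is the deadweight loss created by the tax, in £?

Without the tax, 353 − 2P = 5.5P − 217 gives 7.5P = 570, so P* = £76 and Q* = 201.
With the tax collected from sellers, supply shifts: Qs = 5.5(P − 15) − 217.
New equilibrium: consumers pay £87, sellers receive £72, Q = 179. (Wedge: Pb − Ps = 15.)
Quantity falls by |ΔQ| = |201 − 179| = 22.
DWL = ½ · t · |ΔQ| = ½ · 15 · 22 = £165.

Deadweight loss = £165.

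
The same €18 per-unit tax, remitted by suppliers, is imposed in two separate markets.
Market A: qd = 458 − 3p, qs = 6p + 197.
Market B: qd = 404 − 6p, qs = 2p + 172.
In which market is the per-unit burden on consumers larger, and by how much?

Market A, by €7.5.

Market A: pre-tax p* = €29, q* = 371; post-tax q = 335; per-unit burden on consumers = €12.
Market B: pre-tax p* = €29, q* = 230; post-tax q = 203; per-unit burden on consumers = €4.5.
Difference: €12 vs €4.5 → market A is larger by €7.5.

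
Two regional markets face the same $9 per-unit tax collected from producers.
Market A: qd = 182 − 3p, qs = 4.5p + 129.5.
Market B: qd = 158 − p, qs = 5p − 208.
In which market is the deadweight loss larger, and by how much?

Market A, by $39.15.

Market A: pre-tax p* = $7, q* = 161; post-tax q = 144.8; deadweight loss = $72.9.
Market B: pre-tax p* = $61, q* = 97; post-tax q = 89.5; deadweight loss = $33.75.
Difference: $72.9 vs $33.75 → market A is larger by $39.15.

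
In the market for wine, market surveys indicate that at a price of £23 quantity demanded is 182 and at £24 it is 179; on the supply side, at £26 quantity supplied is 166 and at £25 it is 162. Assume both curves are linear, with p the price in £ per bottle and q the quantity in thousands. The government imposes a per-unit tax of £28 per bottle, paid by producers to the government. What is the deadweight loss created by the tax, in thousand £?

Demand slope: (179 − 182)/(24 − 23) = -3, so qd = 251 − 3p.
Supply slope: (162 − 166)/(25 − 26) = 4, so qs = 4p + 62.
Without the tax, 251 − 3p = 4p + 62 gives 7p = 189, so p* = £27 and q* = 170.
With the tax collected from producers, supply shifts: qs = 4(p − 28) + 62.
New equilibrium: buyers pay £43, producers receive £15, q = 122. (Wedge: pb − ps = 28.)
Quantity falls by |ΔQ| = |170 − 122| = 48.
DWL = ½ · t · |ΔQ| = ½ · 28 · 48 = £672.

Deadweight loss = £672 thousand.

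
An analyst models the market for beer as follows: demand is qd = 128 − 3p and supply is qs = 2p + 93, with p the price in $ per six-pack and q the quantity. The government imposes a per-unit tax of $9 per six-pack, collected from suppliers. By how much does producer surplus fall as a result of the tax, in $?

Before the tax: set 128 − 3p = 2p + 93 → p* = $7, q* = 107.
With the tax collected from suppliers, supply shifts: qs = 2(p − 9) + 93.
New equilibrium: consumers pay $10.6, suppliers receive $1.6, q = 96.2. (Wedge: pb − ps = 9.)
ΔPS is the trapezoid between Q = 96.2 and Q = 107 of height $5.4: ½ · (107 + 96.2) · 5.4 = $548.64.

Producer surplus falls by $548.64.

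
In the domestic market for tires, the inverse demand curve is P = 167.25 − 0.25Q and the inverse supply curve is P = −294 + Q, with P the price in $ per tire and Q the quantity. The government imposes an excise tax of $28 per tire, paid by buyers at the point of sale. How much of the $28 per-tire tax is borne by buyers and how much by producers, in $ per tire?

Buyers bear $5.6 per tire; producers bear $22.4 per tire.

Inverting to Q(P) form: Qd = 669 − 4P; Qs = P + 294.
Without the tax, 669 − 4P = P + 294 gives 5P = 375, so P* = $75 and Q* = 369.
With the tax collected from buyers, demand (in seller-price terms) shifts: Qd = 669 − 4(P + 28).
Solving gives Q = 346.6 with buyers paying $80.6 and producers receiving $52.6 (the $28 wedge).
Burden on buyers: $5.6; on producers: $22.4. (They sum to $28.)
The less price-elastic side of the market bears the larger share of a per-unit tax.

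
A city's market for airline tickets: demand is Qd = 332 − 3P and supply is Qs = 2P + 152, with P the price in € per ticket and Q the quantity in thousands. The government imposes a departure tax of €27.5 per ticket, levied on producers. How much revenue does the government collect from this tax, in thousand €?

Without the tax, 332 − 3P = 2P + 152 gives 5P = 180, so P* = €36 and Q* = 224.
With the tax collected from producers, supply shifts: Qs = 2(P − 27.5) + 152.
New equilibrium: buyers pay €47, producers receive €19.5, Q = 191. (Wedge: Pb − Ps = 27.5.)
Revenue = t · Q = 27.5 · 191 = €5252.5.

Tax revenue = €5252.5 thousand.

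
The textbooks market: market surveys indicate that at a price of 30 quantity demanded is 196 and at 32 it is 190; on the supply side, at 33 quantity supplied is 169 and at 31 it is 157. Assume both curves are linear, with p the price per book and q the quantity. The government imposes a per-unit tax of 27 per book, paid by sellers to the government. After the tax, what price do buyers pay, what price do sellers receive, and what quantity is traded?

Buyers pay 53; sellers receive 26; quantity = 127.

Demand slope: (190 − 196)/(32 − 30) = -3, so qd = 286 − 3p.
Supply slope: (157 − 169)/(31 − 33) = 6, so qs = 6p − 29.
Without the tax, 286 − 3p = 6p − 29 gives 9p = 315, so p* = 35 and q* = 181.
With the tax collected from sellers, supply shifts: qs = 6(p − 27) − 29.
New equilibrium: buyers pay 53, sellers receive 26, q = 127. (Wedge: pb − ps = 27.)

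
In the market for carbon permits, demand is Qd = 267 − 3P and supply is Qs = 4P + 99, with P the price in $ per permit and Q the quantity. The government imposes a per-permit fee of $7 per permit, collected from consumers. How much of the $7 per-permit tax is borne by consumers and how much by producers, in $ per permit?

Consumers bear $4 per permit; producers bear $3 per permit.

Before the tax: set 267 − 3P = 4P + 99 → P* = $24, Q* = 195.
With the tax collected from consumers, demand (in seller-price terms) shifts: Qd = 267 − 3(P + 7).
Solving gives Q = 183 with consumers paying $28 and producers receiving $21 (the $7 wedge).
Burden on consumers: $4; on producers: $3. (They sum to $7.)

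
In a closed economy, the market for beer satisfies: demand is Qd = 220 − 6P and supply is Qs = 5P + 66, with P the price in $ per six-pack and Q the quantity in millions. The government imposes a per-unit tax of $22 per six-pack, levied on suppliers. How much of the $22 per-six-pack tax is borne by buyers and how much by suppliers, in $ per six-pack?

Buyers bear $10 per six-pack; suppliers bear $12 per six-pack.

Without the tax, 220 − 6P = 5P + 66 gives 11P = 154, so P* = $14 and Q* = 136.
With the tax collected from suppliers, supply shifts: Qs = 5(P − 22) + 66.
Solving gives Q = 76 with buyers paying $24 and suppliers receiving $2 (the $22 wedge).
Burden on buyers: $10; on suppliers: $12. (They sum to $22.)
The less price-elastic side of the market bears the larger share of a per-unit tax.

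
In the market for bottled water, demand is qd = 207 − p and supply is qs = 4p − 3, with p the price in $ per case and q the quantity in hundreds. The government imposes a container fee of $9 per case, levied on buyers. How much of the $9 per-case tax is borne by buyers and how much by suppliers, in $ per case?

Buyers bear $7.2 per case; suppliers bear $1.8 per case.

Without the tax, 207 − p = 4p − 3 gives 5p = 210, so p* = $42 and q* = 165.
With the tax collected from buyers, demand (in seller-price terms) shifts: qd = 207 − (p + 9).
Solving gives q = 157.8 with buyers paying $49.2 and suppliers receiving $40.2 (the $9 wedge).
Burden on buyers: $7.2; on suppliers: $1.8. (They sum to $9.)
The less price-elastic side of the market bears the larger share of a per-unit tax.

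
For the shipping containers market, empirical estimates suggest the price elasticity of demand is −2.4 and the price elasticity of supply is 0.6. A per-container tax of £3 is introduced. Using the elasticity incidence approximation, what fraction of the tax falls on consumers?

Consumers' share ≈ 0.2.

Incidence ratio: consumers' share ≈ εs / (εs + |εd|) = 0.6 / (0.6 + 2.4) = 0.2.
Supply is the less elastic side, so consumers bear the smaller share.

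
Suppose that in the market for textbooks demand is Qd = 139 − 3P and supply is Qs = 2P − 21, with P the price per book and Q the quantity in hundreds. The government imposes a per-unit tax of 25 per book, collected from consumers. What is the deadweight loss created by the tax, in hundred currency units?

Without the tax, 139 − 3P = 2P − 21 gives 5P = 160, so P* = 32 and Q* = 43.
With the tax collected from consumers, demand (in seller-price terms) shifts: Qd = 139 − 3(P + 25).
New equilibrium: consumers pay 42, suppliers receive 17, Q = 13. (Wedge: Pb − Ps = 25.)
Quantity falls by |ΔQ| = |43 − 13| = 30.
DWL = ½ · t · |ΔQ| = ½ · 25 · 30 = 375.

Deadweight loss = 375 hundred.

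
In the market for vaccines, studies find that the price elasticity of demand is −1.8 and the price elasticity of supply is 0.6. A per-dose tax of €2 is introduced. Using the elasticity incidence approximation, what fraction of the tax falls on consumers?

Consumers' share ≈ 0.25.

Incidence ratio: consumers' share ≈ εs / (εs + |εd|) = 0.6 / (0.6 + 1.8) = 0.25.
Supply is the less elastic side, so consumers bear the smaller share.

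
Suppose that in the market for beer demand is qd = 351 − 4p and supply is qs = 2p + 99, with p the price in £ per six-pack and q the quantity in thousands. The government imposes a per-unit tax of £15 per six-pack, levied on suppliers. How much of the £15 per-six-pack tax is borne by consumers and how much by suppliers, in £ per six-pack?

Consumers bear £5 per six-pack; suppliers bear £10 per six-pack.

Without the tax, 351 − 4p = 2p + 99 gives 6p = 252, so p* = £42 and q* = 183.
With the tax collected from suppliers, supply shifts: qs = 2(p − 15) + 99.
Solving gives q = 163 with consumers paying £47 and suppliers receiving £32 (the £15 wedge).
Burden on consumers: £5; on suppliers: £10. (They sum to £15.)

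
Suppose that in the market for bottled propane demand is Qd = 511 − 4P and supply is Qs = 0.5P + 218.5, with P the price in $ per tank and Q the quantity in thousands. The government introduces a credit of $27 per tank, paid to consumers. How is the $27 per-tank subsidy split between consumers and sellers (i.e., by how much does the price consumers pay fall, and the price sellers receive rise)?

Without the subsidy, 511 − 4P = 0.5P + 218.5 gives 4.5P = 292.5, so P* = $65 and Q* = 251.
With a per-unit subsidy paid to consumers, each effectively pays P − 27, so demand becomes Qd = 511 − 4(P − 27).
New equilibrium: consumers pay $62, sellers receive $89, Q = 263. (Wedge: Pb − Ps = −27.)
Gain to consumers: $3; to sellers: $24. (They sum to $27.)

Consumers gain $3 per tank; sellers gain $24 per tank.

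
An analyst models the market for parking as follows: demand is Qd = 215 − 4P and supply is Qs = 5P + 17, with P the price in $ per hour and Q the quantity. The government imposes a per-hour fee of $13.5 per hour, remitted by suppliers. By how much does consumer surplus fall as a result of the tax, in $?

Without the tax, 215 − 4P = 5P + 17 gives 9P = 198, so P* = $22 and Q* = 127.
With the tax collected from suppliers, supply shifts: Qs = 5(P − 13.5) + 17.
Solving gives Q = 97 with consumers paying $29.5 and suppliers receiving $16 (the $13.5 wedge).
ΔCS is the trapezoid between Q = 97 and Q = 127 of height $7.5: ½ · (127 + 97) · 7.5 = $840.

Consumer surplus falls by $840.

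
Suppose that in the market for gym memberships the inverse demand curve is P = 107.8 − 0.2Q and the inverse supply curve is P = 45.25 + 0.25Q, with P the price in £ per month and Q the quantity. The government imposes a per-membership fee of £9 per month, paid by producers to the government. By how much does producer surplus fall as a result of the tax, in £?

Inverting to Q(P) form: Qd = 539 − 5P; Qs = 4P − 181.
Without the tax, 539 − 5P = 4P − 181 gives 9P = 720, so P* = £80 and Q* = 139.
With the tax collected from producers, supply shifts: Qs = 4(P − 9) − 181.
Solving gives Q = 119 with consumers paying £84 and producers receiving £75 (the £9 wedge).
ΔPS is the trapezoid between Q = 119 and Q = 139 of height £5: ½ · (139 + 119) · 5 = £645.

Producer surplus falls by £645.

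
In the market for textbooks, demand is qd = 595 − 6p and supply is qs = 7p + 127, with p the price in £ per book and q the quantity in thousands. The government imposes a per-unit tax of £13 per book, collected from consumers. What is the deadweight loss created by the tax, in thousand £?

Without the tax, 595 − 6p = 7p + 127 gives 13p = 468, so p* = £36 and q* = 379.
With the tax collected from consumers, demand (in seller-price terms) shifts: qd = 595 − 6(p + 13).
New equilibrium: consumers pay £43, suppliers receive £30, q = 337. (Wedge: pb − ps = 13.)
Quantity falls by |ΔQ| = |379 − 337| = 42.
DWL = ½ · t · |ΔQ| = ½ · 13 · 42 = £273.

Deadweight loss = £273 thousand.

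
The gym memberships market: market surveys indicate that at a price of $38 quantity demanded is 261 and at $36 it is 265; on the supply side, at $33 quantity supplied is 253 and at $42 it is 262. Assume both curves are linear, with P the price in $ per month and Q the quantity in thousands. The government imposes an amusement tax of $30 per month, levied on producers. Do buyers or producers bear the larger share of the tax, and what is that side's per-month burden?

Producers bear the larger share: $20 per month.

Demand slope: (265 − 261)/(36 − 38) = -2, so Qd = 337 − 2P.
Supply slope: (262 − 253)/(42 − 33) = 1, so Qs = P + 220.
Before the tax: set 337 − 2P = P + 220 → P* = $39, Q* = 259.
With the tax collected from producers, supply shifts: Qs = (P − 30) + 220.
New equilibrium: buyers pay $49, producers receive $19, Q = 239. (Wedge: Pb − Ps = 30.)
Per-month burden: buyers $10, producers $20.
Producers take the larger share because supply is less price-elastic here (demand slope 2 vs supply slope 1).
The less price-elastic side of the market bears the larger share of a per-unit tax.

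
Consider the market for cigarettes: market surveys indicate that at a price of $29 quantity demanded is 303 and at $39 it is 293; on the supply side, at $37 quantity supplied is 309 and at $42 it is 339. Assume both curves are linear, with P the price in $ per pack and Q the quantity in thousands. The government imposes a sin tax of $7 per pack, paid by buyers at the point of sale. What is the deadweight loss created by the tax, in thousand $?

Demand slope: (293 − 303)/(39 − 29) = -1, so Qd = 332 − P.
Supply slope: (339 − 309)/(42 − 37) = 6, so Qs = 6P + 87.
Before the tax: set 332 − P = 6P + 87 → P* = $35, Q* = 297.
With the tax collected from buyers, demand (in seller-price terms) shifts: Qd = 332 − (P + 7).
Solving gives Q = 291 with buyers paying $41 and producers receiving $34 (the $7 wedge).
Quantity falls by |ΔQ| = |297 − 291| = 6.
DWL = ½ · t · |ΔQ| = ½ · 7 · 6 = $21.

Deadweight loss = $21 thousand.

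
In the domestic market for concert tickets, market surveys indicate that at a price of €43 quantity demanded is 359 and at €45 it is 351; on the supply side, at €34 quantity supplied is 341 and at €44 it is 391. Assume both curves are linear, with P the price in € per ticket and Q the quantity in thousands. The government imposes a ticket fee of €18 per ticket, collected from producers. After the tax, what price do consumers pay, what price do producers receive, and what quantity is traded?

Demand slope: (351 − 359)/(45 − 43) = -4, so Qd = 531 − 4P.
Supply slope: (391 − 341)/(44 − 34) = 5, so Qs = 5P + 171.
Before the tax: set 531 − 4P = 5P + 171 → P* = €40, Q* = 371.
With the tax collected from producers, supply shifts: Qs = 5(P − 18) + 171.
Solving gives Q = 331 with consumers paying €50 and producers receiving €32 (the €18 wedge).
The less price-elastic side of the market bears the larger share of a per-unit tax.

Consumers pay €50; producers receive €32; quantity = 331.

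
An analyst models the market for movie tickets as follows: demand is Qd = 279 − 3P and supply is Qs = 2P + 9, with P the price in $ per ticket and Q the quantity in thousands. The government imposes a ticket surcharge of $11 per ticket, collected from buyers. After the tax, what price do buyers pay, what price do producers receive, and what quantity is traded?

Buyers pay $58.4; producers receive $47.4; quantity = 103.8.

Before the tax: set 279 − 3P = 2P + 9 → P* = $54, Q* = 117.
With the tax collected from buyers, demand (in seller-price terms) shifts: Qd = 279 − 3(P + 11).
New equilibrium: buyers pay $58.4, producers receive $47.4, Q = 103.8. (Wedge: Pb − Ps = 11.)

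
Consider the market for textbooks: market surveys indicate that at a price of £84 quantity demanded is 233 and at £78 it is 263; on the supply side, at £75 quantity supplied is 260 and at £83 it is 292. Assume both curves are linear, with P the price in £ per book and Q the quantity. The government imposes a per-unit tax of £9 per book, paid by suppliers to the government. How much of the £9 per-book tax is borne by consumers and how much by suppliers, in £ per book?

Consumers bear £4 per book; suppliers bear £5 per book.

Demand slope: (263 − 233)/(78 − 84) = -5, so Qd = 653 − 5P.
Supply slope: (292 − 260)/(83 − 75) = 4, so Qs = 4P − 40.
Without the tax, 653 − 5P = 4P − 40 gives 9P = 693, so P* = £77 and Q* = 268.
With the tax collected from suppliers, supply shifts: Qs = 4(P − 9) − 40.
New equilibrium: consumers pay £81, suppliers receive £72, Q = 248. (Wedge: Pb − Ps = 9.)
Burden on consumers: £4; on suppliers: £5. (They sum to £9.)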